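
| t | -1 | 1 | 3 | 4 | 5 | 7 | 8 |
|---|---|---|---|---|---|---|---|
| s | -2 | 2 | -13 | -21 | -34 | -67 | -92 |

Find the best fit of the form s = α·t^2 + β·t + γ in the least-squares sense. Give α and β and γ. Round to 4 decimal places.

MᵀM·[α, β, γ]ᵀ = Mᵀs reads: 7461·α + 1071·β + 165·γ = -10474;  1071·α + 165·β + 27·γ = -1494;  165·α + 27·β + 7·γ = -227.
Row-reducing yields α = -25105/16632, β = 3419/5544, γ = 2141/2772.

α = -1.5094, β = 0.6167, γ = 0.7724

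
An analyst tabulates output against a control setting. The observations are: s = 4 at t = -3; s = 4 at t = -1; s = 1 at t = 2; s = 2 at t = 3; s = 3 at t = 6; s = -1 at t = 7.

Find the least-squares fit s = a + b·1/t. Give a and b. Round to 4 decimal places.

a = 2.0955, b = -2.2431

Entries of AᵀA: Σ1 = 6, Σ1/t = -4/21, Σ1/t·1/t = 149/98.
Moment sums: Σs = 13, Σ1/t·s = -80/21.
Normal equations: [[6, -4/21]; [-4/21, 149/98]]·[a, b]ᵀ = [13, -80/21]ᵀ.
det = 6·(149/98) − (-4/21)² = 4007/441.
a = (13·(149/98) − (-4/21)·(-80/21))/(4007/441) = 16793/8014; b = (6·(-80/21) − (-4/21)·13)/(4007/441) = -8988/4007.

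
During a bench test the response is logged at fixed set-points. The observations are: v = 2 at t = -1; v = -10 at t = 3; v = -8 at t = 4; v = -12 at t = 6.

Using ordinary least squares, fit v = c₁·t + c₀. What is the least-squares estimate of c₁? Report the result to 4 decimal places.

Normal-equation sums: Σt·t = 62, Σt = 12, Σ1 = 4.
For Mᵀv: Σt·v = -136, Σv = -28.
So MᵀM·[c₁, c₀]ᵀ = Mᵀv: [[62, 12]; [12, 4]]·[c₁, c₀]ᵀ = [-136, -28]ᵀ.
Δ = 62·4 − 12² = 104.
c₁ = ((-136)·4 − 12·(-28))/104 = -2; c₀ = (62·(-28) − 12·(-136))/104 = -1.

c₁ = -2.0000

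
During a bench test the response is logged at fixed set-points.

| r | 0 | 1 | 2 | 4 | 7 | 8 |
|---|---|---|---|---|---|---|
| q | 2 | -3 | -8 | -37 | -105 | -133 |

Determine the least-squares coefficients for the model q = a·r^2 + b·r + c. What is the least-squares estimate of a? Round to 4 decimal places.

With design matrix A, AᵀA = [[6770, 928, 134]; [928, 134, 22]; [134, 22, 6]] and Aᵀq = [-14284, -1966, -284]ᵀ.
Inverting the 3×3 Gram matrix, [a, b, c]ᵀ = [-2965/1617, -18794/8085, 5771/2695]ᵀ.

a = -1.8336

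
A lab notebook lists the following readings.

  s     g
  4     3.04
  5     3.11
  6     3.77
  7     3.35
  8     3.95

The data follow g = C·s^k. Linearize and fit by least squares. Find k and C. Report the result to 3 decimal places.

With ln gᵢ as the transformed response and ln sᵢ as the regressor:
AᵀA = [[15.8331, 8.8128]; [8.8128, 5]], rhs = [10.9544, 6.1562]ᵀ  (here Σln s = 8.8128, Σ(ln s)² = 15.8331, Σln g = 6.1562, Σln s·ln g = 10.9544).
Δ = 15.8331·5 − (8.8128)² = 1.4995; k = (10.9544·5 − 8.8128·6.1562)/1.4995 = 0.34536, ln C = (15.8331·6.1562 − 8.8128·10.9544)/1.4995 = 0.62253, so C = exp(0.62253) = 1.86363.

k = 0.345, C = 1.864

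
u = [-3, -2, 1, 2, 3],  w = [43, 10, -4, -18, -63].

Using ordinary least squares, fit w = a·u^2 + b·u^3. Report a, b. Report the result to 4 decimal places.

Normal-equation sums: Σu^2·u^2 = 195, Σu^2·u^3 = 1, Σu^3·u^3 = 1587.
Right-hand side: Σu^2·w = -216, Σu^3·w = -3090.
So AᵀA·[a, b]ᵀ = Aᵀw: [[195, 1]; [1, 1587]]·[a, b]ᵀ = [-216, -3090]ᵀ.
Eliminating b: 1587·(row 1) − 1·(row 2) gives 309464·a = 1587·(-216) − 1·(-3090) = -339702, so a = -169851/154732.
Then b = ((-3090) − 1·(-169851/154732))/1587 = -301167/154732.

a = -1.0977, b = -1.9464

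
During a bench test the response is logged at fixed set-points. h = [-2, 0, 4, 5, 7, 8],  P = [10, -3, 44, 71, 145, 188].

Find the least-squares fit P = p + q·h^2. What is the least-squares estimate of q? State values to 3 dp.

q = 2.992

Sums needed: Σ1 = 6, Σh^2 = 158, Σh^2·h^2 = 7394.
Moment sums: ΣP = 455, Σh^2·P = 21656.
det = 6·7394 − 158² = 19400.
p = (455·7394 − 158·21656)/19400 = -28689/9700; q = (6·21656 − 158·455)/19400 = 29023/9700.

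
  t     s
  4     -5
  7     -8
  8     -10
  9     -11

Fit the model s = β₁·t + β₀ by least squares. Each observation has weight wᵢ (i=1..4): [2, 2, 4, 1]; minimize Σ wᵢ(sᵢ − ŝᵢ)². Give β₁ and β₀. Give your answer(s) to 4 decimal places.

β₁ = -1.2308, β₀ = 0.0598

Normal-equation sums: Σwᵢ·t·t = 467, Σwᵢ·t = 63, Σwᵢ·1 = 9.
For MᵀWs: Σwᵢ·t·s = -571, Σwᵢ·s = -77.
Normal equations: [[467, 63]; [63, 9]]·[β₁, β₀]ᵀ = [-571, -77]ᵀ.
Eliminating β₀: 9·(row 1) − 63·(row 2) gives 234·β₁ = 9·(-571) − 63·(-77) = -288, so β₁ = -16/13.
Then β₀ = ((-77) − 63·(-16/13))/9 = 7/117.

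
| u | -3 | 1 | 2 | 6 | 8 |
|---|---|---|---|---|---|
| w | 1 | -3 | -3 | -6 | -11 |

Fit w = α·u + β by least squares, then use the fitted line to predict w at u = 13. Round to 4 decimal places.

Forming XᵀX = [[114, 14]; [14, 5]] and Xᵀw = [-136, -22]ᵀ gives XᵀX·[α, β]ᵀ = Xᵀw.
det = 114·5 − 14² = 374.
α = ((-136)·5 − 14·(-22))/374 = -186/187; β = (114·(-22) − 14·(-136))/374 = -302/187.
At u = 13: ŵ = (-186/187)·(13) + (-302/187)·(1) = -160/11.

ŵ = -14.5455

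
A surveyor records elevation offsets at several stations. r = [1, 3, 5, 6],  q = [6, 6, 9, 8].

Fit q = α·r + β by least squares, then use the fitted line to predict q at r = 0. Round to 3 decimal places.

The normal system AᵀA·[α, β]ᵀ = Aᵀq is [[71, 15]; [15, 4]]·[α, β]ᵀ = [117, 29]ᵀ.
det = 71·4 − 15² = 59.
α = (117·4 − 15·29)/59 = 33/59; β = (71·29 − 15·117)/59 = 304/59.
At r = 0: q̂ = (33/59)·(0) + (304/59)·(1) = 304/59.

q̂ = 5.153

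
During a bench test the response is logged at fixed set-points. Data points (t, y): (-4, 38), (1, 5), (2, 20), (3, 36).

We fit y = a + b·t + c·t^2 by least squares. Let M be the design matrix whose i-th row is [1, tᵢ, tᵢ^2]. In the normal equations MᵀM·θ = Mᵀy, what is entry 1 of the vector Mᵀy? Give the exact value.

Entry 1 ↔ basis 1, so (Mᵀy)_{1} = Σᵢ yᵢ = (1)·(38) + (1)·(5) + (1)·(20) + (1)·(36) = 99.

99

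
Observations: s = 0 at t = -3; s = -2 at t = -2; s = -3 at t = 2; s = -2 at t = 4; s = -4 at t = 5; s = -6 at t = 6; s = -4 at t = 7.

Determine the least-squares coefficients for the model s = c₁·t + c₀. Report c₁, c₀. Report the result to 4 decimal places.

From the data, Σt·t = 143, Σt = 19, Σ1 = 7.
Right-hand side: Σt·s = -94, Σs = -21.
Normal equations: [[143, 19]; [19, 7]]·[c₁, c₀]ᵀ = [-94, -21]ᵀ.
Determinant 143·7 − 19² = 640.
c₁ = ((-94)·7 − 19·(-21))/640 = -259/640; c₀ = (143·(-21) − 19·(-94))/640 = -1217/640.

c₁ = -0.4047, c₀ = -1.9016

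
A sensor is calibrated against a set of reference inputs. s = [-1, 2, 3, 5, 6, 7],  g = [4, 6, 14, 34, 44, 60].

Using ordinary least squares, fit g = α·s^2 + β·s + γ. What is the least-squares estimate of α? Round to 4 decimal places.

The normal system MᵀM·[α, β, γ]ᵀ = Mᵀg is [[4420, 718, 124]; [718, 124, 22]; [124, 22, 6]]·[α, β, γ]ᵀ = [5528, 904, 162]ᵀ.
Solving the 3×3 system (Gaussian elimination) gives α = 1925/1671, β = 256/1671, γ = 1465/557.

α = 1.1520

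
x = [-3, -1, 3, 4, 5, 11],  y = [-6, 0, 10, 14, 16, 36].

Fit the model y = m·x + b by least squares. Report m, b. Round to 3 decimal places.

m = 2.966, b = 2.276

AᵀA·[m, b]ᵀ = Aᵀy reads: 181·m + 19·b = 580;  19·m + 6·b = 70.
Determinant 181·6 − 19² = 725.
m = (580·6 − 19·70)/725 = 86/29; b = (181·70 − 19·580)/725 = 66/29.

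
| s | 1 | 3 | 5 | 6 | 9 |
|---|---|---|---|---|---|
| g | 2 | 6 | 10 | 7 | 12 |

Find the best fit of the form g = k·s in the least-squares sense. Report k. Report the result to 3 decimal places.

k = 1.447

From the data, Σs·s = 152.
Right-hand side: Σs·g = 220.
Normal equations: [[152]]·[k]ᵀ = [220]ᵀ.
Hence k = 220 / 152 ≈ 1.44737.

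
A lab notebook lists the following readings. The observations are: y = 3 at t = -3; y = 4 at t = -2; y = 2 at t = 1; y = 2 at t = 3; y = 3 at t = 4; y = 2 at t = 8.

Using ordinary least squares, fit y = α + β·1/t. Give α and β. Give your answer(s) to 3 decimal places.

Normal-equation sums: Σ1 = 6, Σ1/t = 7/8, Σ1/t·1/t = 893/576.
For Mᵀy: Σy = 16, Σ1/t·y = 2/3.
Normal equations: [[6, 7/8]; [7/8, 893/576]]·[α, β]ᵀ = [16, 2/3]ᵀ.
Δ = 6·(893/576) − (7/8)² = 1639/192.
α = (16·(893/576) − (7/8)·(2/3))/(1639/192) = 13952/4917; β = (6·(2/3) − (7/8)·16)/(1639/192) = -1920/1639.

α = 2.838, β = -1.171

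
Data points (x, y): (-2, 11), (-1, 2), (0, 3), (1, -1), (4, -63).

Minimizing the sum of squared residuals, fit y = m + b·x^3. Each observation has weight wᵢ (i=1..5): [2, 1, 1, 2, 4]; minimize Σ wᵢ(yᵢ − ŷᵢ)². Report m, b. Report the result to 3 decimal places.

m = 1.694, b = -1.012

Sums needed: Σwᵢ·1 = 10, Σwᵢ·x^3 = 241, Σwᵢ·x^3·x^3 = 16515.
Right-hand side: Σwᵢ·y = -227, Σwᵢ·x^3·y = -16308.
Normal equations: [[10, 241]; [241, 16515]]·[m, b]ᵀ = [-227, -16308]ᵀ.
Eliminating b: 16515·(row 1) − 241·(row 2) gives 107069·m = 16515·(-227) − 241·(-16308) = 181323, so m = 181323/107069.
Then b = ((-16308) − 241·(181323/107069))/16515 = -108373/107069.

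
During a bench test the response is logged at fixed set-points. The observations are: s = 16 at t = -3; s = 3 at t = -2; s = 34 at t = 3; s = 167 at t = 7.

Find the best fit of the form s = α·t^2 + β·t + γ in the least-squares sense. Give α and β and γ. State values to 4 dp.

Entries of MᵀM: Σt^2·t^2 = 2579, Σt^2·t = 335, Σt^2 = 71, Σt·t = 71, Σt = 5, Σ1 = 4.
For Mᵀs: Σt^2·s = 8645, Σt·s = 1217, Σs = 220.
MᵀM·[α, β, γ]ᵀ = Mᵀs becomes [[2579, 335, 71]; [335, 71, 5]; [71, 5, 4]]·[α, β, γ]ᵀ = [8645, 1217, 220]ᵀ.
Row-reducing yields α = 3331/1100, β = 667/220, γ = -127/50.

α = 3.0282, β = 3.0318, γ = -2.5400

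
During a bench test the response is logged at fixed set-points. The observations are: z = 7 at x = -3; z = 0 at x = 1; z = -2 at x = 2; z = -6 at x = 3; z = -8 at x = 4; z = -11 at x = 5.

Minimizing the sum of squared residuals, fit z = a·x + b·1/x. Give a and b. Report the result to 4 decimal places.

Setting ∂/∂a … = 0 gives: 64·a + 6·b = -130;  6·a + (5669/3600)·b = -143/15.
Δ = 64·(5669/3600) − 6² = 14576/225.
a = ((-130)·(5669/3600) − 6·(-143/15))/(14576/225) = -265525/116608; b = (64·(-143/15) − 6·(-130))/(14576/225) = 9555/3644.

a = -2.2771, b = 2.6221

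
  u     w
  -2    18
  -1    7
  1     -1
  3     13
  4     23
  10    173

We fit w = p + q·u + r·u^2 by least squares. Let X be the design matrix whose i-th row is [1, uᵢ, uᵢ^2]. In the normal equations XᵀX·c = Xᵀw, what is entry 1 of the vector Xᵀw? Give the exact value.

233

Entry 1 ↔ basis 1, so (Xᵀw)_{1} = Σᵢ wᵢ = (1)·(18) + (1)·(7) + (1)·(-1) + (1)·(13) + (1)·(23) + (1)·(173) = 233.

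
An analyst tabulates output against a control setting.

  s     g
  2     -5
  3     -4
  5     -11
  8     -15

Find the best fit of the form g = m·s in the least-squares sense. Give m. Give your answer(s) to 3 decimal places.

Entries of MᵀM: Σs·s = 102.
For Mᵀg: Σs·g = -197.
MᵀM·[m]ᵀ = Mᵀg becomes [[102]]·[m]ᵀ = [-197]ᵀ.
Hence m = -197 / 102 ≈ -1.93137.

m = -1.931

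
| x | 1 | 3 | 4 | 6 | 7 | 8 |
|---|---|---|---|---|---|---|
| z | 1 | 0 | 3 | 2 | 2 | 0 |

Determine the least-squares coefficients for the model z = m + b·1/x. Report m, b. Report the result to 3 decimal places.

Setting ∂/∂m … = 0 gives: 6·m + (113/56)·b = 8;  (113/56)·m + (34925/28224)·b = 199/84.
(Σ1 = 6, Σ1/x = 113/56, Σ1/x·1/x = 34925/28224, Σz = 8, Σ1/x·z = 199/84.)
Determinant 6·(34925/28224) − (113/56)² = 31543/9408.
m = (8·(34925/28224) − (113/56)·(199/84))/(31543/9408) = 144478/94629; b = (6·(199/84) − (113/56)·8)/(31543/9408) = -18144/31543.

m = 1.527, b = -0.575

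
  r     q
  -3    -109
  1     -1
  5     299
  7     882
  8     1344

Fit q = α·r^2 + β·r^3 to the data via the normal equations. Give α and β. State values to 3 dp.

α = -3.085, β = 3.011

Forming AᵀA = [[7204, 52458]; [52458, 396148]] and Aᵀq = [135727, 1030971]ᵀ gives AᵀA·[α, β]ᵀ = Aᵀq.
det = 7204·396148 − 52458² = 102008428.
α = (135727·396148 − 52458·1030971)/102008428 = -157348561/51004214; β = (7204·1030971 − 52458·135727)/102008428 = 153574059/51004214.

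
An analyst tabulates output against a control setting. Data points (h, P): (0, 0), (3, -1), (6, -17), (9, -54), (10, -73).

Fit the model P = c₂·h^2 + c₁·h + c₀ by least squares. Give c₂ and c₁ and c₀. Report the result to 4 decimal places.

c₂ = -1.0650, c₁ = 3.5163, c₀ = -0.5526

Forming XᵀX = [[17938, 1972, 226]; [1972, 226, 28]; [226, 28, 5]] and XᵀP = [-12295, -1321, -145]ᵀ gives XᵀX·[c₂, c₁, c₀]ᵀ = XᵀP.
Row-reducing yields c₂ = -31433/29514, c₁ = 103781/29514, c₀ = -2718/4919.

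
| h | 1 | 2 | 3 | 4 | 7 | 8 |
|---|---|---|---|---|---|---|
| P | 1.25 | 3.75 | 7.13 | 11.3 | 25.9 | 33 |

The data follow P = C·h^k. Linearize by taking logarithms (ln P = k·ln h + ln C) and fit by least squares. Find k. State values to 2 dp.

With ln Pᵢ as the transformed response and ln hᵢ as the regressor:
Sums: Σln h = 7.2034, Σ(ln h)² = 11.7199, Σln P = 12.6848, Σln h·ln P = 20.0389.
Normal system: [[11.7199, 7.2034]; [7.2034, 6]]·[k, ln C]ᵀ = [20.0389, 12.6848]ᵀ.
Solving (det = 18.4301): k = 1.56592, ln C = 0.23413.

k = 1.57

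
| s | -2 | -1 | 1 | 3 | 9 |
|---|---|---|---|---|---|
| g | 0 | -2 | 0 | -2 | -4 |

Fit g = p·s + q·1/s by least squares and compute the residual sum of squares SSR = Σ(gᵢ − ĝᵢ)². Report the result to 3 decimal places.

Forming XᵀX = [[96, 5]; [5, 769/324]] and Xᵀg = [-40, 8/9]ᵀ gives XᵀX·[p, q]ᵀ = Xᵀg.
Eliminating q: (769/324)·(row 1) − 5·(row 2) gives (5477/27)·p = (769/324)·(-40) − 5·(8/9) = -8050/81, so p = -8050/16431.
Then q = ((8/9) − 5·(-8050/16431))/(769/324) = 7704/5477.
Residuals: -4544/16431, -17800/16431, -15062/16431, -5472/5477, 1386/5477; SSR = 51800/16431.

SSR = 3.153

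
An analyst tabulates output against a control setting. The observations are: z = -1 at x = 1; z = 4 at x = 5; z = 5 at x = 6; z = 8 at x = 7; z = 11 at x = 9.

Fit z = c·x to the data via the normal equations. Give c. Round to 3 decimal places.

c = 1.063

Normal-equation sums: Σx·x = 192.
For Aᵀz: Σx·z = 204.
Normal equations: [[192]]·[c]ᵀ = [204]ᵀ.
Hence c = 204 / 192 ≈ 1.0625.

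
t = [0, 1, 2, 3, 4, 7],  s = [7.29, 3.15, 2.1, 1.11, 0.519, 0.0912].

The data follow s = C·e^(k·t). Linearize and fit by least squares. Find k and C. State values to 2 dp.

Let Y = ln s. Fitting Y = k·t + ln C by least squares:
Sums: Σt = 17.0000, Σ(t)² = 79.0000, Σln s = 0.9297, Σt·ln s = -16.4420.
Normal system: [[79.0000, 17.0000]; [17.0000, 6]]·[k, ln C]ᵀ = [-16.4420, 0.9297]ᵀ.
Δ = 79.0000·6 − (17.0000)² = 185.0000; k = (-16.4420·6 − 17.0000·0.9297)/185.0000 = -0.61868, ln C = (79.0000·0.9297 − 17.0000·-16.4420)/185.0000 = 1.90787, so C = exp(1.90787) = 6.73871.

k = -0.62, C = 6.74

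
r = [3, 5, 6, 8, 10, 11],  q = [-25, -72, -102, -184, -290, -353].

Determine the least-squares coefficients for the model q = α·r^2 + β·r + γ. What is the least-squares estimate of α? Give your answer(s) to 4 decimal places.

Sums needed: Σr^2·r^2 = 30739, Σr^2·r = 3211, Σr^2 = 355, Σr·r = 355, Σr = 43, Σ1 = 6.
Right-hand side: Σr^2·q = -89186, Σr·q = -9302, Σq = -1026.
So AᵀA·[α, β, γ]ᵀ = Aᵀq: [[30739, 3211, 355]; [3211, 355, 43]; [355, 43, 6]]·[α, β, γ]ᵀ = [-89186, -9302, -1026]ᵀ.
Row-reducing yields α = -17101/5624, β = 9445/5624, γ = -2198/703.

α = -3.0407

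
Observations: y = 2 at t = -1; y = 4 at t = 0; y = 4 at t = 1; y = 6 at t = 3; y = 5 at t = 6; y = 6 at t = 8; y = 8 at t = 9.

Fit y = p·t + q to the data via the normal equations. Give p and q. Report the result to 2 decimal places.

Normal-equation sums: Σt·t = 192, Σt = 26, Σ1 = 7.
Moment sums: Σt·y = 170, Σy = 35.
Normal equations: [[192, 26]; [26, 7]]·[p, q]ᵀ = [170, 35]ᵀ.
Eliminating q: 7·(row 1) − 26·(row 2) gives 668·p = 7·170 − 26·35 = 280, so p = 70/167.
Then q = (35 − 26·(70/167))/7 = 575/167.

p = 0.42, q = 3.44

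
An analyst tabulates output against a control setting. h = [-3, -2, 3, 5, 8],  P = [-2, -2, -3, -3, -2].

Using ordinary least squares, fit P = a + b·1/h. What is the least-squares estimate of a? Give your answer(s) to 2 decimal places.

The normal equations are: 5·a + (-7/40)·b = -12;  (-7/40)·a + (7601/14400)·b = -11/60.
(Σ1 = 5, Σ1/h = -7/40, Σ1/h·1/h = 7601/14400, ΣP = -12, Σ1/h·P = -11/60.)
Δ = 5·(7601/14400) − (-7/40)² = 9391/3600.
a = ((-12)·(7601/14400) − (-7/40)·(-11/60))/(9391/3600) = -45837/18782; b = (5·(-11/60) − (-7/40)·(-12))/(9391/3600) = -10860/9391.

a = -2.44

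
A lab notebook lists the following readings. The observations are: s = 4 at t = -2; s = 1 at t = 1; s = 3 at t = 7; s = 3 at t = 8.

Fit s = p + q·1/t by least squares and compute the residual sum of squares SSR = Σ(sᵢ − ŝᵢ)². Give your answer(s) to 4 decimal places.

With design matrix M, MᵀM = [[4, 43/56]; [43/56, 4033/3136]] and Mᵀs = [11, -11/56]ᵀ.
Eliminating q: (4033/3136)·(row 1) − (43/56)·(row 2) gives (14283/3136)·p = (4033/3136)·11 − (43/56)·(-11/56) = 11209/784, so p = 44836/14283.
Then q = ((-11/56) − (43/56)·(44836/14283))/(4033/3136) = -28952/14283.
Residuals: -2180/14283, -1601/14283, 2149/14283, 544/4761; SSR = 1022/14283.

SSR = 0.0716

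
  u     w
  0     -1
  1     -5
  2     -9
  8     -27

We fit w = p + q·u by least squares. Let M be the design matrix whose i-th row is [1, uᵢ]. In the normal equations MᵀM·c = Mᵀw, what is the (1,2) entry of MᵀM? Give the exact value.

Row 1 ↔ basis 1, column 2 ↔ basis u, so (MᵀM)_{1,2} = Σᵢ u = (1)·(0) + (1)·(1) + (1)·(2) + (1)·(8) = 11.

11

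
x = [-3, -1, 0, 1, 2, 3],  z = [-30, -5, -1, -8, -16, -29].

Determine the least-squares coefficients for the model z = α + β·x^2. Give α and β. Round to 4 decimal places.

α = -2.8333, β = -3.0000

Entries of MᵀM: Σ1 = 6, Σx^2 = 24, Σx^2·x^2 = 180.
Moment sums: Σz = -89, Σx^2·z = -608.
So MᵀM·[α, β]ᵀ = Mᵀz: [[6, 24]; [24, 180]]·[α, β]ᵀ = [-89, -608]ᵀ.
det = 6·180 − 24² = 504.
α = ((-89)·180 − 24·(-608))/504 = -17/6; β = (6·(-608) − 24·(-89))/504 = -3.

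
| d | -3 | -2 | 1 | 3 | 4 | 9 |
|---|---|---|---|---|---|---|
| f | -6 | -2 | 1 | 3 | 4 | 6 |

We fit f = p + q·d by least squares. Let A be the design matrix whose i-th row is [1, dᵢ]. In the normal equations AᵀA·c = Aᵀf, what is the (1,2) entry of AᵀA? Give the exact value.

Row 1 ↔ basis 1, column 2 ↔ basis d, so (AᵀA)_{1,2} = Σᵢ d = (1)·(-3) + (1)·(-2) + (1)·(1) + (1)·(3) + (1)·(4) + (1)·(9) = 12.

12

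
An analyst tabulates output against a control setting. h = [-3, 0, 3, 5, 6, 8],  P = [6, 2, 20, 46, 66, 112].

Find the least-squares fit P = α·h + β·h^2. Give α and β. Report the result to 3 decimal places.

α = 2.195, β = 1.466

Compute the Gram sums: Σh·h = 143, Σh·h^2 = 853, Σh^2·h^2 = 6179.
For XᵀP: Σh·P = 1564, Σh^2·P = 10928.
So XᵀX·[α, β]ᵀ = XᵀP: [[143, 853]; [853, 6179]]·[α, β]ᵀ = [1564, 10928]ᵀ.
Δ = 143·6179 − 853² = 155988.
α = (1564·6179 − 853·10928)/155988 = 28531/12999; β = (143·10928 − 853·1564)/155988 = 19051/12999.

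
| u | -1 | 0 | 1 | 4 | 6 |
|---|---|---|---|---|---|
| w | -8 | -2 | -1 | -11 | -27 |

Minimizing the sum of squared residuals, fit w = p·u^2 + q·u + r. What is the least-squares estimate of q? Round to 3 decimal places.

Normal-equation sums: Σu^2·u^2 = 1554, Σu^2·u = 280, Σu^2 = 54, Σu·u = 54, Σu = 10, Σ1 = 5.
Moment sums: Σu^2·w = -1157, Σu·w = -199, Σw = -49.
XᵀX·[p, q, r]ᵀ = Xᵀw becomes [[1554, 280, 54]; [280, 54, 10]; [54, 10, 5]]·[p, q, r]ᵀ = [-1157, -199, -49]ᵀ.
Solving the 3×3 system (Gaussian elimination) gives p = -903/778, q = 2257/778, r = -1193/389.

q = 2.901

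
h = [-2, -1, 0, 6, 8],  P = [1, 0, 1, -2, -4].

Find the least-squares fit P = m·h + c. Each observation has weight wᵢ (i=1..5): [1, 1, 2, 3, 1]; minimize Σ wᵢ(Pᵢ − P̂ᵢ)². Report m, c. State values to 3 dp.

From the data, Σwᵢ·h·h = 177, Σwᵢ·h = 23, Σwᵢ·1 = 8.
Moment sums: Σwᵢ·h·P = -70, Σwᵢ·P = -7.
MᵀWM·[m, c]ᵀ = MᵀWP becomes [[177, 23]; [23, 8]]·[m, c]ᵀ = [-70, -7]ᵀ.
Determinant 177·8 − 23² = 887.
m = ((-70)·8 − 23·(-7))/887 = -399/887; c = (177·(-7) − 23·(-70))/887 = 371/887.

m = -0.450, c = 0.418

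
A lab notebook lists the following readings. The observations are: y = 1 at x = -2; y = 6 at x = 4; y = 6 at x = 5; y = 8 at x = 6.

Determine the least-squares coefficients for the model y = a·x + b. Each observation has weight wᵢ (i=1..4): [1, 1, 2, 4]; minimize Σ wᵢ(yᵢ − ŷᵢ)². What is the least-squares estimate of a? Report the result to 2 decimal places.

MᵀWM·[a, b]ᵀ = MᵀWy reads: 214·a + 36·b = 274;  36·a + 8·b = 51.
det = 214·8 − 36² = 416.
a = (274·8 − 36·51)/416 = 89/104; b = (214·51 − 36·274)/416 = 525/208.

a = 0.86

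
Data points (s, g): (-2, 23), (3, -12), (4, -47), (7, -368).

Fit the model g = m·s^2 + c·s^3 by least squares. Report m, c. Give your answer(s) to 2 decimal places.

m = 3.10, c = -1.52

The normal system AᵀA·[m, c]ᵀ = Aᵀg is [[2754, 18042]; [18042, 122538]]·[m, c]ᵀ = [-18800, -129740]ᵀ.
Determinant 2754·122538 − 18042² = 11955888.
m = ((-18800)·122538 − 18042·(-129740))/11955888 = 1543945/498162; c = (2754·(-129740) − 18042·(-18800))/11955888 = -754765/498162.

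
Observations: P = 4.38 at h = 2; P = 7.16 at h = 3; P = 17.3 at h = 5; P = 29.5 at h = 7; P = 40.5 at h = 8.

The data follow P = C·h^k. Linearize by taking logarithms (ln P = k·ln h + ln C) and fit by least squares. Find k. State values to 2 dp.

Let Y = ln P. Fitting Y = k·ln h + ln C by least squares:
Σln h = 7.4265, Σ(ln h)² = 12.3883, Σln P = 13.3820, Σln h·ln P = 22.0568.
Equations: 12.3883·k + 7.4265·ln C = 22.0568;  7.4265·k + 5·ln C = 13.3820.
Solving (det = 6.7880): k = 1.60612, ln C = 0.29081.

k = 1.61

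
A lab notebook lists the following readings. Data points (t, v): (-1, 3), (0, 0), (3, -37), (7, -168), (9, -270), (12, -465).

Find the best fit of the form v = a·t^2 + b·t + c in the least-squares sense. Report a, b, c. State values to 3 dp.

The normal system XᵀX·[a, b, c]ᵀ = Xᵀv is [[29780, 2826, 284]; [2826, 284, 30]; [284, 30, 6]]·[a, b, c]ᵀ = [-97392, -9300, -937]ᵀ.
Row-reducing yields a = -928139/318550, b = -616212/159275, c = 347141/318550.

a = -2.914, b = -3.869, c = 1.090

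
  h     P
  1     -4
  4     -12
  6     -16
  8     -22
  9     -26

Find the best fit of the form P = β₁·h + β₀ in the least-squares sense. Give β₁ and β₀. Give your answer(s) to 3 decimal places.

Compute the Gram sums: Σh·h = 198, Σh = 28, Σ1 = 5.
Moment sums: Σh·P = -558, ΣP = -80.
det = 198·5 − 28² = 206.
β₁ = ((-558)·5 − 28·(-80))/206 = -275/103; β₀ = (198·(-80) − 28·(-558))/206 = -108/103.

β₁ = -2.670, β₀ = -1.049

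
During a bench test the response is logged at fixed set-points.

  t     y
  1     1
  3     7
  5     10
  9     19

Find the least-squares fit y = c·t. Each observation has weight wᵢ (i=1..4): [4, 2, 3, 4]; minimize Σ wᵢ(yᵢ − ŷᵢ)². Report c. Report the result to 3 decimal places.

Compute the Gram sums: Σwᵢ·t·t = 421.
For XᵀWy: Σwᵢ·t·y = 880.
XᵀWX·[c]ᵀ = XᵀWy becomes [[421]]·[c]ᵀ = [880]ᵀ.
c = 880/421 = 2.09026.

c = 2.090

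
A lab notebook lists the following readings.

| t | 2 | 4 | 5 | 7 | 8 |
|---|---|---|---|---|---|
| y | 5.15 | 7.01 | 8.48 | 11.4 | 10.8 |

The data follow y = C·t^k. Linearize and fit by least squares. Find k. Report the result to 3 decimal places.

Linearized form: ln y = k·ln t + ln C. From the 5 transformed points,
AᵀA = [[13.1032, 7.7142]; [7.7142, 5]], rhs = [16.9599, 10.5372]ᵀ  (here Σln t = 7.7142, Σ(ln t)² = 13.1032, Σln y = 10.5372, Σln t·ln y = 16.9599).
Δ = 13.1032·5 − (7.7142)² = 6.0066; k = (16.9599·5 − 7.7142·10.5372)/6.0066 = 0.58485, ln C = (13.1032·10.5372 − 7.7142·16.9599)/6.0066 = 1.20511.

k = 0.585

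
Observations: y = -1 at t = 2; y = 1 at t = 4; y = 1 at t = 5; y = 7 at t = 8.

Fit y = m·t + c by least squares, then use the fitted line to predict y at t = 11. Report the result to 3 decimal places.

ŷ = 10.333

Setting ∂/∂m … = 0 gives: 109·m + 19·c = 63;  19·m + 4·c = 8.
(Σt·t = 109, Σt = 19, Σ1 = 4, Σt·y = 63, Σy = 8.)
Determinant 109·4 − 19² = 75.
m = (63·4 − 19·8)/75 = 4/3; c = (109·8 − 19·63)/75 = -13/3.
At t = 11: ŷ = (4/3)·(11) + (-13/3)·(1) = 31/3.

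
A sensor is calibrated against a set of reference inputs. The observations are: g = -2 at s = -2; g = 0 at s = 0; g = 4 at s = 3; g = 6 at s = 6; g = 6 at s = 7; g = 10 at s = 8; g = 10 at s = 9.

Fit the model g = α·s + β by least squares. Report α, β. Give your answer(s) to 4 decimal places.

From the data, Σs·s = 243, Σs = 31, Σ1 = 7.
And Σs·g = 264, Σg = 34.
So AᵀA·[α, β]ᵀ = Aᵀg: [[243, 31]; [31, 7]]·[α, β]ᵀ = [264, 34]ᵀ.
det = 243·7 − 31² = 740.
α = (264·7 − 31·34)/740 = 397/370; β = (243·34 − 31·264)/740 = 39/370.

α = 1.0730, β = 0.1054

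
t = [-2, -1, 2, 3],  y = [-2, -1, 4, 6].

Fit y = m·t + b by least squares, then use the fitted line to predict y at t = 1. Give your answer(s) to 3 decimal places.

ŷ = 2.559

Setting ∂/∂m … = 0 gives: 18·m + 2·b = 31;  2·m + 4·b = 7.
Determinant 18·4 − 2² = 68.
m = (31·4 − 2·7)/68 = 55/34; b = (18·7 − 2·31)/68 = 16/17.
At t = 1: ŷ = (55/34)·(1) + (16/17)·(1) = 87/34.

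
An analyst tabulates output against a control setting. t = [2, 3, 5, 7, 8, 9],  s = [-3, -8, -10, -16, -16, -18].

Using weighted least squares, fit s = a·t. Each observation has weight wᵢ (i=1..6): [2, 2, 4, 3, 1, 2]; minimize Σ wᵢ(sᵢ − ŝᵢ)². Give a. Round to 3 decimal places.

a = -2.100

XᵀWX·[a]ᵀ = XᵀWs reads: 499·a = -1048.
a = (-1048)/499 = -2.1002.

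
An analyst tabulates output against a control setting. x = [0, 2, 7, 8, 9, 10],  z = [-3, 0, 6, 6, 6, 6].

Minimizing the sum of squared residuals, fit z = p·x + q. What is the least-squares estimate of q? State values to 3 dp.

Forming MᵀM = [[298, 36]; [36, 6]] and Mᵀz = [204, 21]ᵀ gives MᵀM·[p, q]ᵀ = Mᵀz.
Δ = 298·6 − 36² = 492.
p = (204·6 − 36·21)/492 = 39/41; q = (298·21 − 36·204)/492 = -181/82.

q = -2.207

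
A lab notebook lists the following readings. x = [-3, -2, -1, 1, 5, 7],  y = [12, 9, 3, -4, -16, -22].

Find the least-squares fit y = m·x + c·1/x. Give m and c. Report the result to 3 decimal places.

Compute the Gram sums: Σx·x = 89, Σx·1/x = 6, Σ1/x·1/x = 106789/44100.
Moment sums: Σx·y = -295, Σ1/x·y = -1529/70.
Normal equations: [[89, 6]; [6, 106789/44100]]·[m, c]ᵀ = [-295, -1529/70]ᵀ.
Determinant 89·(106789/44100) − 6² = 7916621/44100.
m = ((-295)·(106789/44100) − 6·(-1529/70))/(7916621/44100) = -25723135/7916621; c = (89·(-1529/70) − 6·(-295))/(7916621/44100) = -7674030/7916621.

m = -3.249, c = -0.969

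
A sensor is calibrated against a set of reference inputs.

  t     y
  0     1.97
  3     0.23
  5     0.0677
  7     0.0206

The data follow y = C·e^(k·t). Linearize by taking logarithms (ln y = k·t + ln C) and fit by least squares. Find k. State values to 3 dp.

k = -0.651

Taking logs, ln y = k·t + ln C, so regress ln y on t.
Over the data: Σt = 15.0000, Σ(t)² = 83.0000, Σln y = -7.3668, Σt·ln y = -45.0496.
Normal system: [[83.0000, 15.0000]; [15.0000, 4]]·[k, ln C]ᵀ = [-45.0496, -7.3668]ᵀ.
Slope k = (n·Σt·ln y − Σt·Σln y)/(n·Σ(t)² − (Σt)²) = (4·-45.0496 − 15.0000·-7.3668)/107.0000 = -0.65137; ln C = (Σln y − k·Σt)/n = 0.60095.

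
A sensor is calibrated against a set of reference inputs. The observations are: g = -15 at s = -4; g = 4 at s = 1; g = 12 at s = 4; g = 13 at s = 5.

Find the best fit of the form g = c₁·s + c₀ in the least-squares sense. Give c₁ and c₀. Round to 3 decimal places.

Setting ∂/∂c₁ … = 0 gives: 58·c₁ + 6·c₀ = 177;  6·c₁ + 4·c₀ = 14.
(Σs·s = 58, Σs = 6, Σ1 = 4, Σs·g = 177, Σg = 14.)
Δ = 58·4 − 6² = 196.
c₁ = (177·4 − 6·14)/196 = 156/49; c₀ = (58·14 − 6·177)/196 = -125/98.

c₁ = 3.184, c₀ = -1.276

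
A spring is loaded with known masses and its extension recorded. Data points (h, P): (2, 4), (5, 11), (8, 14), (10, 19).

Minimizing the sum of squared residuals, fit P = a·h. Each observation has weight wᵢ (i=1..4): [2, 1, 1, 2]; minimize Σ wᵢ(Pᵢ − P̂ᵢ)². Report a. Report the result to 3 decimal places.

Setting ∂/∂a … = 0 gives: 297·a = 563.
(Σwᵢ·h·h = 297, Σwᵢ·h·P = 563.)
Hence a = 563 / 297 ≈ 1.89562.

a = 1.896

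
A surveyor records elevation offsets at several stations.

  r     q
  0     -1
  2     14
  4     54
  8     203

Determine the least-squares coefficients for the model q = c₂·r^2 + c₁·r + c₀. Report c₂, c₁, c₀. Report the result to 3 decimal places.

Sums needed: Σr^2·r^2 = 4368, Σr^2·r = 584, Σr^2 = 84, Σr·r = 84, Σr = 14, Σ1 = 4.
Moment sums: Σr^2·q = 13912, Σr·q = 1868, Σq = 270.
Normal equations: [[4368, 584, 84]; [584, 84, 14]; [84, 14, 4]]·[c₂, c₁, c₀]ᵀ = [13912, 1868, 270]ᵀ.
Solving the 3×3 system (Gaussian elimination) gives c₂ = 65/22, c₁ = 104/55, c₀ = -64/55.

c₂ = 2.955, c₁ = 1.891, c₀ = -1.164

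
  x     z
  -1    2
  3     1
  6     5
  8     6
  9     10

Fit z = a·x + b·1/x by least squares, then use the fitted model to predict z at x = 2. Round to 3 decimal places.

ẑ = 0.302

Sums needed: Σx·x = 191, Σx·1/x = 5, Σ1/x·1/x = 6049/5184.
For Mᵀz: Σx·z = 169, Σ1/x·z = 37/36.
MᵀM·[a, b]ᵀ = Mᵀz becomes [[191, 5]; [5, 6049/5184]]·[a, b]ᵀ = [169, 37/36]ᵀ.
Eliminating b: (6049/5184)·(row 1) − 5·(row 2) gives (1025759/5184)·a = (6049/5184)·169 − 5·(37/36) = 995641/5184, so a = 995641/1025759.
Then b = ((37/36) − 5·(995641/1025759))/(6049/5184) = -3362832/1025759.
At x = 2: ẑ = (995641/1025759)·(2) + (-3362832/1025759)·(1/2) = 309866/1025759.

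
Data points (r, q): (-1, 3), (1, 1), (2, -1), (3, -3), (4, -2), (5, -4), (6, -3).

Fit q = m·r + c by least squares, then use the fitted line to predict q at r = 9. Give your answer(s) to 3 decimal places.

Normal-equation sums: Σr·r = 92, Σr = 20, Σ1 = 7.
For Aᵀq: Σr·q = -59, Σq = -9.
Normal equations: [[92, 20]; [20, 7]]·[m, c]ᵀ = [-59, -9]ᵀ.
Eliminating c: 7·(row 1) − 20·(row 2) gives 244·m = 7·(-59) − 20·(-9) = -233, so m = -233/244.
Then c = ((-9) − 20·(-233/244))/7 = 88/61.
At r = 9: q̂ = (-233/244)·(9) + (88/61)·(1) = -1745/244.

q̂ = -7.152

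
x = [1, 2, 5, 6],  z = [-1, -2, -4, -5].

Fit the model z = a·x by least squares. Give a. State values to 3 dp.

Compute the Gram sums: Σx·x = 66.
Moment sums: Σx·z = -55.
a = (-55)/66 = -0.833333.

a = -0.833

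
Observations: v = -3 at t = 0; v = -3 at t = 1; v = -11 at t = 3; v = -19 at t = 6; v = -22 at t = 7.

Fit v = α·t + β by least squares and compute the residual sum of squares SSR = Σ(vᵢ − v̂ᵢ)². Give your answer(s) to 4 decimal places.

SSR = 4.5806

Entries of AᵀA: Σt·t = 95, Σt = 17, Σ1 = 5.
Moment sums: Σt·v = -304, Σv = -58.
det = 95·5 − 17² = 186.
α = ((-304)·5 − 17·(-58))/186 = -89/31; β = (95·(-58) − 17·(-304))/186 = -57/31.
Residuals: -36/31, 53/31, -17/31, 2/31, -2/31; SSR = 142/31.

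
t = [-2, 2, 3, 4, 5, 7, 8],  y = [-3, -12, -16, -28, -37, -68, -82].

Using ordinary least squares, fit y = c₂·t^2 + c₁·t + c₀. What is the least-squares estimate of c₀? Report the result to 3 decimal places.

c₀ = -2.938

Entries of AᵀA: Σt^2·t^2 = 7491, Σt^2·t = 1071, Σt^2 = 171, Σt·t = 171, Σt = 27, Σ1 = 7.
Moment sums: Σt^2·y = -10157, Σt·y = -1495, Σy = -246.
Inverting the 3×3 Gram matrix, [c₂, c₁, c₀]ᵀ = [-487/484, -8611/4356, -711/242]ᵀ.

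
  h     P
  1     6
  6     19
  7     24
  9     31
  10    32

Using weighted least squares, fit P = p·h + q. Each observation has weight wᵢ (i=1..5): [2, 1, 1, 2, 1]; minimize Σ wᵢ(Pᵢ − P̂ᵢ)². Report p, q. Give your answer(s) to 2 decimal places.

The normal system AᵀWA·[p, q]ᵀ = AᵀWP is [[349, 43]; [43, 7]]·[p, q]ᵀ = [1172, 149]ᵀ.
Eliminating q: 7·(row 1) − 43·(row 2) gives 594·p = 7·1172 − 43·149 = 1797, so p = 599/198.
Then q = (149 − 43·(599/198))/7 = 535/198.

p = 3.03, q = 2.70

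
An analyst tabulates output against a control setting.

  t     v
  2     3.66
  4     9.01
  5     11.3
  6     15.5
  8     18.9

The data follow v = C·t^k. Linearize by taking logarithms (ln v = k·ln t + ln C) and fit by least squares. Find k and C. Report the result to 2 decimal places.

k = 1.22, C = 1.62

Linearized form: ln v = k·ln t + ln C. From the 5 transformed points,
Σln t = 7.5601, Σ(ln t)² = 12.5270, Σln v = 11.6006, Σln t·ln v = 18.8722.
Equations: 12.5270·k + 7.5601·ln C = 18.8722;  7.5601·k + 5·ln C = 11.6006.
Slope k = (n·Σln t·ln v − Σln t·Σln v)/(n·Σ(ln t)² − (Σln t)²) = (5·18.8722 − 7.5601·11.6006)/5.4804 = 1.21514; ln C = (Σln v − k·Σln t)/n = 0.48280, so C = exp(0.48280) = 1.62061.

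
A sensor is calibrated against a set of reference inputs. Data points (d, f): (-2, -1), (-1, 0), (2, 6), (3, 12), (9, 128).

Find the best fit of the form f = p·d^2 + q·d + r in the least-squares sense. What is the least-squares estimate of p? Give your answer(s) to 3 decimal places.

Entries of XᵀX: Σd^2·d^2 = 6675, Σd^2·d = 755, Σd^2 = 99, Σd·d = 99, Σd = 11, Σ1 = 5.
And Σd^2·f = 10496, Σd·f = 1202, Σf = 145.
XᵀX·[p, q, r]ᵀ = Xᵀf becomes [[6675, 755, 99]; [755, 99, 11]; [99, 11, 5]]·[p, q, r]ᵀ = [10496, 1202, 145]ᵀ.
Solving the 3×3 system (Gaussian elimination) gives p = 7059/4712, q = 83773/80104, r = -29668/10013.

p = 1.498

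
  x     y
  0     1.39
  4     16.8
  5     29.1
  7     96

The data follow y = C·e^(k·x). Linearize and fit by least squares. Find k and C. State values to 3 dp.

k = 0.606, C = 1.417

With ln yᵢ as the transformed response and xᵢ as the regressor:
Σx = 16.0000, Σ(x)² = 90.0000, Σln y = 11.0858, Σx·ln y = 60.0896.
Equations: 90.0000·k + 16.0000·ln C = 60.0896;  16.0000·k + 4·ln C = 11.0858.
Δ = 90.0000·4 − (16.0000)² = 104.0000; k = (60.0896·4 − 16.0000·11.0858)/104.0000 = 0.60564, ln C = (90.0000·11.0858 − 16.0000·60.0896)/104.0000 = 0.34889, so C = exp(0.34889) = 1.41750.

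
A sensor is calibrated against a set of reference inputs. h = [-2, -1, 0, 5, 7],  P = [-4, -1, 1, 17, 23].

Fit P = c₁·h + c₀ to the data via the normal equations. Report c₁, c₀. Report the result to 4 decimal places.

The normal system AᵀA·[c₁, c₀]ᵀ = AᵀP is [[79, 9]; [9, 5]]·[c₁, c₀]ᵀ = [255, 36]ᵀ.
Eliminating c₀: 5·(row 1) − 9·(row 2) gives 314·c₁ = 5·255 − 9·36 = 951, so c₁ = 951/314.
Then c₀ = (36 − 9·(951/314))/5 = 549/314.

c₁ = 3.0287, c₀ = 1.7484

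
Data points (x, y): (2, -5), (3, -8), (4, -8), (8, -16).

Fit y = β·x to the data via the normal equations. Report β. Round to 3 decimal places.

β = -2.086

The normal equations are: 93·β = -194.
Hence β = -194 / 93 ≈ -2.08602.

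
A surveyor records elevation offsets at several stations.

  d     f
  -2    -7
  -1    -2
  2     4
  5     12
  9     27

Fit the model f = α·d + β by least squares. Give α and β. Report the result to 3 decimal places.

α = 2.938, β = -0.840

Entries of MᵀM: Σd·d = 115, Σd = 13, Σ1 = 5.
And Σd·f = 327, Σf = 34.
Δ = 115·5 − 13² = 406.
α = (327·5 − 13·34)/406 = 1193/406; β = (115·34 − 13·327)/406 = -341/406.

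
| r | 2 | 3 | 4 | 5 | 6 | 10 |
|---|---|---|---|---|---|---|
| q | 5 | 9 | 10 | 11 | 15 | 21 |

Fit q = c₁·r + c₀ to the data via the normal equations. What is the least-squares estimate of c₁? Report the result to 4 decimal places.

From the data, Σr·r = 190, Σr = 30, Σ1 = 6.
Moment sums: Σr·q = 432, Σq = 71.
AᵀA·[c₁, c₀]ᵀ = Aᵀq becomes [[190, 30]; [30, 6]]·[c₁, c₀]ᵀ = [432, 71]ᵀ.
Eliminating c₀: 6·(row 1) − 30·(row 2) gives 240·c₁ = 6·432 − 30·71 = 462, so c₁ = 77/40.
Then c₀ = (71 − 30·(77/40))/6 = 53/24.

c₁ = 1.9250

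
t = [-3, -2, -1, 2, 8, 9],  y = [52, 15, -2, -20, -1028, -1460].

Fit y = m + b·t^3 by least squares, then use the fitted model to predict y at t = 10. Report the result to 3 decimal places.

ŷ = -2002.884

Compute the Gram sums: Σ1 = 6, Σt^3 = 1213, Σt^3·t^3 = 794443.
Moment sums: Σy = -2443, Σt^3·y = -1592358.
MᵀM·[m, b]ᵀ = Mᵀy becomes [[6, 1213]; [1213, 794443]]·[m, b]ᵀ = [-2443, -1592358]ᵀ.
Δ = 6·794443 − 1213² = 3295289.
m = ((-2443)·794443 − 1213·(-1592358))/3295289 = -9293995/3295289; b = (6·(-1592358) − 1213·(-2443))/3295289 = -6590789/3295289.
At t = 10: ŷ = (-9293995/3295289)·(1) + (-6590789/3295289)·(1000) = -6600082995/3295289.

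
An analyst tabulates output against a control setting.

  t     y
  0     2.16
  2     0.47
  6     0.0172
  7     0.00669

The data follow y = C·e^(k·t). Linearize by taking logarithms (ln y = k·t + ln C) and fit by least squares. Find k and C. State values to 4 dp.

Taking logs, ln y = k·t + ln C, so regress ln y on t.
Σt = 15.0000, Σ(t)² = 89.0000, Σln y = -9.0549, Σt·ln y = -60.9371.
Equations: 89.0000·k + 15.0000·ln C = -60.9371;  15.0000·k + 4·ln C = -9.0549.
Solving (det = 131.0000): k = -0.82385, ln C = 0.82573, so C = exp(0.82573) = 2.28354.

k = -0.8239, C = 2.2835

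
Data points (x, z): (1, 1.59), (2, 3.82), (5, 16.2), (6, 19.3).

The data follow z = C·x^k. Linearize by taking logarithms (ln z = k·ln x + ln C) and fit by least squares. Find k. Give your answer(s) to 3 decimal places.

k = 1.429

Linearized form: ln z = k·ln x + ln C. From the 4 transformed points,
Σln x = 4.0943, Σ(ln x)² = 6.2811, Σln z = 7.5491, Σln x·ln z = 10.7151.
Equations: 6.2811·k + 4.0943·ln C = 10.7151;  4.0943·k + 4·ln C = 7.5491.
Slope k = (n·Σln x·ln z − Σln x·Σln z)/(n·Σ(ln x)² − (Σln x)²) = (4·10.7151 − 4.0943·7.5491)/8.3609 = 1.42948; ln C = (Σln z − k·Σln x)/n = 0.42408.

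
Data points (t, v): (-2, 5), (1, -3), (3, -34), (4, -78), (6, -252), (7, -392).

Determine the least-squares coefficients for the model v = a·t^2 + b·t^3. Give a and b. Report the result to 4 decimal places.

With design matrix M, MᵀM = [[4051, 25819]; [25819, 169195]] and Mᵀv = [-29817, -194841]ᵀ.
Eliminating b: 169195·(row 1) − 25819·(row 2) gives 18788184·a = 169195·(-29817) − 25819·(-194841) = -14287536, so a = -198438/260947.
Then b = ((-194841) − 25819·(-198438/260947))/169195 = -270219/260947.

a = -0.7605, b = -1.0355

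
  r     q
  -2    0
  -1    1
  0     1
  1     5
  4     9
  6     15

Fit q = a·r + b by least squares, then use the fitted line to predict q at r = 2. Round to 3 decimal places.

q̂ = 6.415

Sums needed: Σr·r = 58, Σr = 8, Σ1 = 6.
And Σr·q = 130, Σq = 31.
So AᵀA·[a, b]ᵀ = Aᵀq: [[58, 8]; [8, 6]]·[a, b]ᵀ = [130, 31]ᵀ.
Δ = 58·6 − 8² = 284.
a = (130·6 − 8·31)/284 = 133/71; b = (58·31 − 8·130)/284 = 379/142.
At r = 2: q̂ = (133/71)·(2) + (379/142)·(1) = 911/142.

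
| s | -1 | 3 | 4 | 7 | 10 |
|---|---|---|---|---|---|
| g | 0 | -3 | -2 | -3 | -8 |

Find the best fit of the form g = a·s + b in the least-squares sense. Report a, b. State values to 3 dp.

a = -0.642, b = -0.249

The normal equations are: 175·a + 23·b = -118;  23·a + 5·b = -16.
(Σs·s = 175, Σs = 23, Σ1 = 5, Σs·g = -118, Σg = -16.)
Determinant 175·5 − 23² = 346.
a = ((-118)·5 − 23·(-16))/346 = -111/173; b = (175·(-16) − 23·(-118))/346 = -43/173.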